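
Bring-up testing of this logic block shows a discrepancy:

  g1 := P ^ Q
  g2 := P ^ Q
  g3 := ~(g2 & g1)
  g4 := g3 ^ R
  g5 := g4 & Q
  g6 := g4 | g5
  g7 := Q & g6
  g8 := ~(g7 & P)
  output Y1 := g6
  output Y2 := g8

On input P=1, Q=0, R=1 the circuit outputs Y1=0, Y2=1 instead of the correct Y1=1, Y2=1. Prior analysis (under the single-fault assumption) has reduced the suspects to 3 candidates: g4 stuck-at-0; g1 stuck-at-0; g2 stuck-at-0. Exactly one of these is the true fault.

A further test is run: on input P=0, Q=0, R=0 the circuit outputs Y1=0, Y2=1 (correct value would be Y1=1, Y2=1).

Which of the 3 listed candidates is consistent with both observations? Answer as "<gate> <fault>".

g4 stuck-at-0

Evaluate each candidate on input P=0, Q=0, R=0:
  g4 stuck-at-0: g1=0, g2=0, g3=1, g4=0 [stuck-at-0], g5=0, g6=0, g7=0, g8=1 → Y1=0, Y2=1 — matches
  g1 stuck-at-0: g1=0 [stuck-at-0], g2=0, g3=1, g4=1, g5=0, g6=1, g7=0, g8=1 → Y1=1, Y2=1 — eliminated
  g2 stuck-at-0: g1=0, g2=0 [stuck-at-0], g3=1, g4=1, g5=0, g6=1, g7=0, g8=1 → Y1=1, Y2=1 — eliminated
Only g4 stuck-at-0 reproduces the observed Y1=0, Y2=1.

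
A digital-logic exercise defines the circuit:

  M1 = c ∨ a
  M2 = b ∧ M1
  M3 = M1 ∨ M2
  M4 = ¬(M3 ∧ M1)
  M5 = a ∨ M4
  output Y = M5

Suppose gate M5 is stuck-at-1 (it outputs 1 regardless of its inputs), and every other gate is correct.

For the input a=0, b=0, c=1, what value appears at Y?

1

Propagate with M5 forced: M1=1, M2=0, M3=1, M4=0, M5=1 [stuck-at-1].
So Y = 1. (Without the fault it would be 0.)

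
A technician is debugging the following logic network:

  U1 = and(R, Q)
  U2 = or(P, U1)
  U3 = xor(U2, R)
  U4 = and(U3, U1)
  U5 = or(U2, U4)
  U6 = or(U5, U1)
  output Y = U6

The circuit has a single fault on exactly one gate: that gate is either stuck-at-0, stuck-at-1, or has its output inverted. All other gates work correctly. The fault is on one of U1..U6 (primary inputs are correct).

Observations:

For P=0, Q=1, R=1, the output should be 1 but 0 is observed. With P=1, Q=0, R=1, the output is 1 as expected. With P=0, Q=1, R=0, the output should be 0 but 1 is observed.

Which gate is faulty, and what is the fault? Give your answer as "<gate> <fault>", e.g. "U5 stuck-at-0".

Fault-free values for test 1 (P=0, Q=1, R=1): U1=1, U2=1, U3=0, U4=0, U5=1, U6=1, giving Y=1. Observed 0.
Test 1: faults giving observed 0 are {U1 stuck-at-0, U1 inverted output, U6 stuck-at-0, U6 inverted output}.
Test 2 (P=1, Q=0, R=1): fault-free U1=0, U2=1, U3=0, U4=0, U5=1, U6=1 → 1; observed 1. Eliminates U6 stuck-at-0, U6 inverted output.
Test 3 (P=0, Q=1, R=0): fault-free U1=0, U2=0, U3=0, U4=0, U5=0, U6=0 → 0; observed 1. Eliminates U1 stuck-at-0.
Only U1 inverted output is consistent with every test.

U1 inverted output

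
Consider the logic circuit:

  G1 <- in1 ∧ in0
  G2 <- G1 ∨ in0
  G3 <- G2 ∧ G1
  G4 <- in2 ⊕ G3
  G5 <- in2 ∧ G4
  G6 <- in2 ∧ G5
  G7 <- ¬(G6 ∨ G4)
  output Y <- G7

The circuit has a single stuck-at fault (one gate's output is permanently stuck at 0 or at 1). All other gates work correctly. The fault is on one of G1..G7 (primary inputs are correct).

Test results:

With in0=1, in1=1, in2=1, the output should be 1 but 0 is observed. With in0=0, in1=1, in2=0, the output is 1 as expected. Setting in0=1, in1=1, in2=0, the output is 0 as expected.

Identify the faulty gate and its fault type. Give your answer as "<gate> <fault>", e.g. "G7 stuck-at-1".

Fault-free values for test 1 (in0=1, in1=1, in2=1): G1=1, G2=1, G3=1, G4=0, G5=0, G6=0, G7=1, giving Y=1. Observed 0.
Test 1: faults giving observed 0 are {G1 stuck-at-0, G2 stuck-at-0, G3 stuck-at-0, G4 stuck-at-1, G5 stuck-at-1, G6 stuck-at-1, G7 stuck-at-0}.
Test 2 (in0=0, in1=1, in2=0): fault-free G1=0, G2=0, G3=0, G4=0, G5=0, G6=0, G7=1 → 1; observed 1. Eliminates G4 stuck-at-1, G6 stuck-at-1, G7 stuck-at-0.
Test 3 (in0=1, in1=1, in2=0): fault-free G1=1, G2=1, G3=1, G4=1, G5=0, G6=0, G7=0 → 0; observed 0. Eliminates G1 stuck-at-0, G2 stuck-at-0, G3 stuck-at-0.
Only G5 stuck-at-1 is consistent with every test.

G5 stuck-at-1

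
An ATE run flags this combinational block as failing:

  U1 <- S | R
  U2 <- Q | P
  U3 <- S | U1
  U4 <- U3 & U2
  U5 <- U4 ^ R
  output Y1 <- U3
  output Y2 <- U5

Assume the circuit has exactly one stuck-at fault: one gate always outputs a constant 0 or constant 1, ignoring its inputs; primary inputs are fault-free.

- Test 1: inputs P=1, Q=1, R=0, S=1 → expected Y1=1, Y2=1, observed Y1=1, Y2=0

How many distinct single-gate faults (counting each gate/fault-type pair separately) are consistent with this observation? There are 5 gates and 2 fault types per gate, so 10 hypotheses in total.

3

Fault-free: U1=1, U2=1, U3=1, U4=1, U5=1 → Y1=1, Y2=1. Observed Y1=1, Y2=0.
  U1 stuck-at-0: output Y1=1, Y2=1 ✗
  U1 stuck-at-1: output Y1=1, Y2=1 ✗
  U2 stuck-at-0: output Y1=1, Y2=0 ✓
  U2 stuck-at-1: output Y1=1, Y2=1 ✗
  U3 stuck-at-0: output Y1=0, Y2=0 ✗
  U3 stuck-at-1: output Y1=1, Y2=1 ✗
  U4 stuck-at-0: output Y1=1, Y2=0 ✓
  U4 stuck-at-1: output Y1=1, Y2=1 ✗
  U5 stuck-at-0: output Y1=1, Y2=0 ✓
  U5 stuck-at-1: output Y1=1, Y2=1 ✗
Consistent faults: {U2 stuck-at-0, U4 stuck-at-0, U5 stuck-at-0} — 3 in all.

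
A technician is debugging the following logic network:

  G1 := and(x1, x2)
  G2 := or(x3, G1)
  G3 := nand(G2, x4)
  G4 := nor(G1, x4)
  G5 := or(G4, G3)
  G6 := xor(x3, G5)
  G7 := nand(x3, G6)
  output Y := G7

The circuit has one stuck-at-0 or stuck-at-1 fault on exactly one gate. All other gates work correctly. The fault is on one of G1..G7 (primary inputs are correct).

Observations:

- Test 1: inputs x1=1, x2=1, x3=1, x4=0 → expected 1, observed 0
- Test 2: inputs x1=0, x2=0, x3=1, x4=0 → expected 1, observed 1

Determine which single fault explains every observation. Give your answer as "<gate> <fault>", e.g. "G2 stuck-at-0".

Fault-free values for test 1 (x1=1, x2=1, x3=1, x4=0): G1=1, G2=1, G3=1, G4=0, G5=1, G6=0, G7=1, giving Y=1. Observed 0.
Test 1: faults giving observed 0 are {G3 stuck-at-0, G5 stuck-at-0, G6 stuck-at-1, G7 stuck-at-0}.
Test 2 (x1=0, x2=0, x3=1, x4=0): fault-free G1=0, G2=1, G3=1, G4=1, G5=1, G6=0, G7=1 → 1; observed 1. Eliminates G5 stuck-at-0, G6 stuck-at-1, G7 stuck-at-0.
Only G3 stuck-at-0 is consistent with every test.

G3 stuck-at-0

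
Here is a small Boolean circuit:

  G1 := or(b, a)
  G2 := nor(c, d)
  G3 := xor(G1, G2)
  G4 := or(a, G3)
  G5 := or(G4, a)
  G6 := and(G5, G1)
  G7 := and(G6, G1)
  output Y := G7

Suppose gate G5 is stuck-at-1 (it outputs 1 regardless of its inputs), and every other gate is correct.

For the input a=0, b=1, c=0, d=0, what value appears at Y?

Propagate with G5 forced: G1=1, G2=1, G3=0, G4=0, G5=1 [stuck-at-1], G6=1, G7=1.
So Y = 1. (Without the fault it would be 0.)

1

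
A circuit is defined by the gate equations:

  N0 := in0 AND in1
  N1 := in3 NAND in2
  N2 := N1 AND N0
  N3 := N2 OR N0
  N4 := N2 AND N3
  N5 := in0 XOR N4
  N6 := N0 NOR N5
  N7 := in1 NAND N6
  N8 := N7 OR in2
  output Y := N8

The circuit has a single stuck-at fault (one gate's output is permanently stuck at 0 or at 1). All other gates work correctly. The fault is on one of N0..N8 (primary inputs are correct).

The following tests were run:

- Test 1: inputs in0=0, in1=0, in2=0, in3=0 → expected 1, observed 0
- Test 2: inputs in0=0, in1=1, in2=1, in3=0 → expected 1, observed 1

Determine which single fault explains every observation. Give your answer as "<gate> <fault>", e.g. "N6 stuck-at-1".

N7 stuck-at-0

Fault-free values for test 1 (in0=0, in1=0, in2=0, in3=0): N0=0, N1=1, N2=0, N3=0, N4=0, N5=0, N6=1, N7=1, N8=1, giving Y=1. Observed 0.
Test 1: faults giving observed 0 are {N7 stuck-at-0, N8 stuck-at-0}.
Test 2 (in0=0, in1=1, in2=1, in3=0): fault-free N0=0, N1=1, N2=0, N3=0, N4=0, N5=0, N6=1, N7=0, N8=1 → 1; observed 1. Eliminates N8 stuck-at-0.
Only N7 stuck-at-0 is consistent with every test.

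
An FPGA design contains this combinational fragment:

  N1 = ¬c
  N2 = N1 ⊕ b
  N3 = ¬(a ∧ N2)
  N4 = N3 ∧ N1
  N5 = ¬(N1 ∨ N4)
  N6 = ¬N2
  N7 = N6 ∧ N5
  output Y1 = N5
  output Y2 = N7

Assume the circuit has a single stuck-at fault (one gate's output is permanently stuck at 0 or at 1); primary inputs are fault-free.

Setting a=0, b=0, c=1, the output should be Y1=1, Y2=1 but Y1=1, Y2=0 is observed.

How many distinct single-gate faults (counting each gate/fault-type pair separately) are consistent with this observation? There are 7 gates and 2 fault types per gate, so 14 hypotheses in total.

3

Fault-free: N1=0, N2=0, N3=1, N4=0, N5=1, N6=1, N7=1 → Y1=1, Y2=1. Observed Y1=1, Y2=0.
  N1 stuck-at-0: output Y1=1, Y2=1 ✗
  N1 stuck-at-1: output Y1=0, Y2=0 ✗
  N2 stuck-at-0: output Y1=1, Y2=1 ✗
  N2 stuck-at-1: output Y1=1, Y2=0 ✓
  N3 stuck-at-0: output Y1=1, Y2=1 ✗
  N3 stuck-at-1: output Y1=1, Y2=1 ✗
  N4 stuck-at-0: output Y1=1, Y2=1 ✗
  N4 stuck-at-1: output Y1=0, Y2=0 ✗
  N5 stuck-at-0: output Y1=0, Y2=0 ✗
  N5 stuck-at-1: output Y1=1, Y2=1 ✗
  N6 stuck-at-0: output Y1=1, Y2=0 ✓
  N6 stuck-at-1: output Y1=1, Y2=1 ✗
  N7 stuck-at-0: output Y1=1, Y2=0 ✓
  N7 stuck-at-1: output Y1=1, Y2=1 ✗
Consistent faults: {N2 stuck-at-1, N6 stuck-at-0, N7 stuck-at-0} — 3 in all.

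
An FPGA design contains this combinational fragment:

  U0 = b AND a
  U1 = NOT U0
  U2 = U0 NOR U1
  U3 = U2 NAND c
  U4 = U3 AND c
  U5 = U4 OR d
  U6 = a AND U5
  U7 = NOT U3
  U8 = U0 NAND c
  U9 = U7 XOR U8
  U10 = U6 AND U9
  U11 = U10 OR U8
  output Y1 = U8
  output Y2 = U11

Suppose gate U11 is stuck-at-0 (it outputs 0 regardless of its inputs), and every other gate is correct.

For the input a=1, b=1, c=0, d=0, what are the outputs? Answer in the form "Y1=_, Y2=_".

Y1=1, Y2=0

Propagate with U11 forced: U0=1, U1=0, U2=0, U3=1, U4=0, U5=0, U6=0, U7=0, U8=1, U9=1, U10=0, U11=0 [stuck-at-0].
So the outputs are Y1=1, Y2=0. (Without the fault they would be Y1=1, Y2=1.)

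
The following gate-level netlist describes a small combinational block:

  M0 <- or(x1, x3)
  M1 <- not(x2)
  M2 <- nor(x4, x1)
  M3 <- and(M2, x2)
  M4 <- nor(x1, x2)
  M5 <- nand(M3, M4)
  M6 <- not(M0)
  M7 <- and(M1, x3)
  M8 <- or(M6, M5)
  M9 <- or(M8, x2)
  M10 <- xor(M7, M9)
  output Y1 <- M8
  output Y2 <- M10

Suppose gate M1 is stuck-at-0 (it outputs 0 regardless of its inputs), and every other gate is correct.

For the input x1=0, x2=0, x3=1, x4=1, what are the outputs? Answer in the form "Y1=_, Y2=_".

Y1=1, Y2=1

Propagate with M1 forced: M0=1, M1=0 [stuck-at-0], M2=0, M3=0, M4=1, M5=1, M6=0, M7=0, M8=1, M9=1, M10=1.
So the outputs are Y1=1, Y2=1. (Without the fault they would be Y1=1, Y2=0.)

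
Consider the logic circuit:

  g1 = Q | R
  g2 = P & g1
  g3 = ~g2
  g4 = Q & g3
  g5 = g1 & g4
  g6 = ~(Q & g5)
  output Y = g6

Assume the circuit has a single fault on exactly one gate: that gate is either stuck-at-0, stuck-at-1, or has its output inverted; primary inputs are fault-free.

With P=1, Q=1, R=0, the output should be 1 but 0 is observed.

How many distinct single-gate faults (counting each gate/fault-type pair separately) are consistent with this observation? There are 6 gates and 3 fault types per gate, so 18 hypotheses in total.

Fault-free: g1=1, g2=1, g3=0, g4=0, g5=0, g6=1 → 1. Observed 0.
  g1: none of the 3 fault types match ✗
  g2: stuck-at-0, inverted output ✓; others ✗
  g3: stuck-at-1, inverted output ✓; others ✗
  g4: stuck-at-1, inverted output ✓; others ✗
  g5: stuck-at-1, inverted output ✓; others ✗
  g6: stuck-at-0, inverted output ✓; others ✗
Consistent faults: {g2 stuck-at-0, g2 inverted output, g3 stuck-at-1, g3 inverted output, g4 stuck-at-1, g4 inverted output, g5 stuck-at-1, g5 inverted output, g6 stuck-at-0, g6 inverted output} — 10 in all.

10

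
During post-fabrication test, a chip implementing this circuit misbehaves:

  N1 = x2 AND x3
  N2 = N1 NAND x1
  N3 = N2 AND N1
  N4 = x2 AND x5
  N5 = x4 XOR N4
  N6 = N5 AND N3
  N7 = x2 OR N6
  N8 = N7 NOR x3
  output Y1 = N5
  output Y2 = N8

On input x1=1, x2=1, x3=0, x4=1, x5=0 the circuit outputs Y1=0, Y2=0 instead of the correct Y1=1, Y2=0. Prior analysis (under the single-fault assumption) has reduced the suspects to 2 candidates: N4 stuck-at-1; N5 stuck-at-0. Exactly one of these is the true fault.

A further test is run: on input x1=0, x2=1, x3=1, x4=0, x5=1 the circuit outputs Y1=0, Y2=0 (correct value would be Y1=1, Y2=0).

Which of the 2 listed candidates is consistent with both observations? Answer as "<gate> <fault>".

Evaluate each candidate on input x1=0, x2=1, x3=1, x4=0, x5=1:
  N4 stuck-at-1: N1=1, N2=1, N3=1, N4=1 [stuck-at-1], N5=1, N6=1, N7=1, N8=0 → Y1=1, Y2=0 — eliminated
  N5 stuck-at-0: N1=1, N2=1, N3=1, N4=1, N5=0 [stuck-at-0], N6=0, N7=1, N8=0 → Y1=0, Y2=0 — matches
Only N5 stuck-at-0 reproduces the observed Y1=0, Y2=0.

N5 stuck-at-0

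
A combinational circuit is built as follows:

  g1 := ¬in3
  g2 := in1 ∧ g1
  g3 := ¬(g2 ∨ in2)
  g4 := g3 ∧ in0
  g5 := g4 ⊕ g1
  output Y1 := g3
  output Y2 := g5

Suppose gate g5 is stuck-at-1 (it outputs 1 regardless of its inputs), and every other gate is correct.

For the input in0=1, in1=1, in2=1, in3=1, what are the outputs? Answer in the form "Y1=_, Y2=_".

Y1=0, Y2=1

Propagate with g5 forced: g1=0, g2=0, g3=0, g4=0, g5=1 [stuck-at-1].
So the outputs are Y1=0, Y2=1. (Without the fault they would be Y1=0, Y2=0.)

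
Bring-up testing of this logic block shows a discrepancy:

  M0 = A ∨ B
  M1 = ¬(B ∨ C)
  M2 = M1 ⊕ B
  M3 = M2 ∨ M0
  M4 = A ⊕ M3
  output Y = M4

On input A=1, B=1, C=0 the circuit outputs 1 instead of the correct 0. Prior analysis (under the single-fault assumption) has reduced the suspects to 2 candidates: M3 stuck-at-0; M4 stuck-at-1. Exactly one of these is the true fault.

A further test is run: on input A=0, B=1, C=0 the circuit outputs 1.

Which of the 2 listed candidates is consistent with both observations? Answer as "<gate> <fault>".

M4 stuck-at-1

Evaluate each candidate on input A=0, B=1, C=0:
  M3 stuck-at-0: M0=1, M1=0, M2=1, M3=0 [stuck-at-0], M4=0 → 0 — eliminated
  M4 stuck-at-1: M0=1, M1=0, M2=1, M3=1, M4=1 [stuck-at-1] → 1 — matches
Only M4 stuck-at-1 reproduces the observed 1.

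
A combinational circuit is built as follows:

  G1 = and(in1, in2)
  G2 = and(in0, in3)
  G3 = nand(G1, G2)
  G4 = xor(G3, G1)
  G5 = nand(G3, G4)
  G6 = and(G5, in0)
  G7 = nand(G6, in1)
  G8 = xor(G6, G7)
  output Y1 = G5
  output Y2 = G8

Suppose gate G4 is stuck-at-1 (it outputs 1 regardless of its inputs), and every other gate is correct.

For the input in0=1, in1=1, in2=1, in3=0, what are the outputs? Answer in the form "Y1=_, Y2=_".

Propagate with G4 forced: G1=1, G2=0, G3=1, G4=1 [stuck-at-1], G5=0, G6=0, G7=1, G8=1.
So the outputs are Y1=0, Y2=1. (Without the fault they would be Y1=1, Y2=1.)

Y1=0, Y2=1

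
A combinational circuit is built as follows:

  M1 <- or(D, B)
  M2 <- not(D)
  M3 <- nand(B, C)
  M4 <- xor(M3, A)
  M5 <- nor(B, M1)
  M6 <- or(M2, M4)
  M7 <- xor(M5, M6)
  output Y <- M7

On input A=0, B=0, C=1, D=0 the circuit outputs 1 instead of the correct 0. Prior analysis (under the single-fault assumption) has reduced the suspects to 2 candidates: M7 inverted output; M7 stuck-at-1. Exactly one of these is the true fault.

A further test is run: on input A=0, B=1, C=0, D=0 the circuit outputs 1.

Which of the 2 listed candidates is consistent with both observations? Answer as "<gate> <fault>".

Evaluate each candidate on input A=0, B=1, C=0, D=0:
  M7 inverted output: M1=1, M2=1, M3=1, M4=1, M5=0, M6=1, M7=0 [inverted output] → 0 — eliminated
  M7 stuck-at-1: M1=1, M2=1, M3=1, M4=1, M5=0, M6=1, M7=1 [stuck-at-1] → 1 — matches
Only M7 stuck-at-1 reproduces the observed 1.

M7 stuck-at-1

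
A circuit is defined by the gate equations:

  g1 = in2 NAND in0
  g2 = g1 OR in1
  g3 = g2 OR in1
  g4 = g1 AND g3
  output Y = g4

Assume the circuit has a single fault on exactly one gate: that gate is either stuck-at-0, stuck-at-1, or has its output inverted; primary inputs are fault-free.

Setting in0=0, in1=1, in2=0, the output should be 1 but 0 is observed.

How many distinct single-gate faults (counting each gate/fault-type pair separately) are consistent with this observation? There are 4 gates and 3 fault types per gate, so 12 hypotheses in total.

Fault-free: g1=1, g2=1, g3=1, g4=1 → 1. Observed 0.
  g1 stuck-at-0: output 0 ✓
  g1 stuck-at-1: output 1 ✗
  g1 inverted output: output 0 ✓
  g2 stuck-at-0: output 1 ✗
  g2 stuck-at-1: output 1 ✗
  g2 inverted output: output 1 ✗
  g3 stuck-at-0: output 0 ✓
  g3 stuck-at-1: output 1 ✗
  g3 inverted output: output 0 ✓
  g4 stuck-at-0: output 0 ✓
  g4 stuck-at-1: output 1 ✗
  g4 inverted output: output 0 ✓
Consistent faults: {g1 stuck-at-0, g1 inverted output, g3 stuck-at-0, g3 inverted output, g4 stuck-at-0, g4 inverted output} — 6 in all.

6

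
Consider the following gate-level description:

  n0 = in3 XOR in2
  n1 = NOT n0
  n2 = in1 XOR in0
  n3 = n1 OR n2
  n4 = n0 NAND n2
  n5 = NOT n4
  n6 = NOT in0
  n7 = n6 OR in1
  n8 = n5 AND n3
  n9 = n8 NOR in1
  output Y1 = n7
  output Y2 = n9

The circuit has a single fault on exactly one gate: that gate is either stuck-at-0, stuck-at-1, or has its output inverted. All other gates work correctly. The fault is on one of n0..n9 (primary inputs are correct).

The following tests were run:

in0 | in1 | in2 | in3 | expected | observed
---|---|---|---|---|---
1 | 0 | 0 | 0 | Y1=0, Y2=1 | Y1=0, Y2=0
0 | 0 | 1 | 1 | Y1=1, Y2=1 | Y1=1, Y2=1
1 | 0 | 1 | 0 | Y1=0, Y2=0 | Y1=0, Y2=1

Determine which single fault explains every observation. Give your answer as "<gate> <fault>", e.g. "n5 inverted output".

Fault-free values for test 1 (in0=1, in1=0, in2=0, in3=0): n0=0, n1=1, n2=1, n3=1, n4=1, n5=0, n6=0, n7=0, n8=0, n9=1, giving Y1=0, Y2=1. Observed Y1=0, Y2=0.
Test 1: faults giving observed Y1=0, Y2=0 are {n0 stuck-at-1, n0 inverted output, n4 stuck-at-0, n4 inverted output, n5 stuck-at-1, n5 inverted output, n8 stuck-at-1, n8 inverted output, n9 stuck-at-0, n9 inverted output}.
Test 2 (in0=0, in1=0, in2=1, in3=1): fault-free n0=0, n1=1, n2=0, n3=1, n4=1, n5=0, n6=1, n7=1, n8=0, n9=1 → Y1=1, Y2=1; observed Y1=1, Y2=1. Eliminates n4 stuck-at-0, n4 inverted output, n5 stuck-at-1, n5 inverted output, n8 stuck-at-1, n8 inverted output, n9 stuck-at-0, n9 inverted output.
Test 3 (in0=1, in1=0, in2=1, in3=0): fault-free n0=1, n1=0, n2=1, n3=1, n4=0, n5=1, n6=0, n7=0, n8=1, n9=0 → Y1=0, Y2=0; observed Y1=0, Y2=1. Eliminates n0 stuck-at-1.
Only n0 inverted output is consistent with every test.

n0 inverted output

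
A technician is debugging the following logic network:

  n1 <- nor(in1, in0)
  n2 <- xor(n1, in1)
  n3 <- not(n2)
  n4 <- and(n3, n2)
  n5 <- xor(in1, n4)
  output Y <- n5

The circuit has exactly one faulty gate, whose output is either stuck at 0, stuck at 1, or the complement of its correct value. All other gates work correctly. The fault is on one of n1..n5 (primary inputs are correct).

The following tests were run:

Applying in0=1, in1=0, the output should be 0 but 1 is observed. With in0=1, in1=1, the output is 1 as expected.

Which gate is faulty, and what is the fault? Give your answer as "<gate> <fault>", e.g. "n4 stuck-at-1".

Fault-free values for test 1 (in0=1, in1=0): n1=0, n2=0, n3=1, n4=0, n5=0, giving Y=0. Observed 1.
Test 1: faults giving observed 1 are {n4 stuck-at-1, n4 inverted output, n5 stuck-at-1, n5 inverted output}.
Test 2 (in0=1, in1=1): fault-free n1=0, n2=1, n3=0, n4=0, n5=1 → 1; observed 1. Eliminates n4 stuck-at-1, n4 inverted output, n5 inverted output.
Only n5 stuck-at-1 is consistent with every test.

n5 stuck-at-1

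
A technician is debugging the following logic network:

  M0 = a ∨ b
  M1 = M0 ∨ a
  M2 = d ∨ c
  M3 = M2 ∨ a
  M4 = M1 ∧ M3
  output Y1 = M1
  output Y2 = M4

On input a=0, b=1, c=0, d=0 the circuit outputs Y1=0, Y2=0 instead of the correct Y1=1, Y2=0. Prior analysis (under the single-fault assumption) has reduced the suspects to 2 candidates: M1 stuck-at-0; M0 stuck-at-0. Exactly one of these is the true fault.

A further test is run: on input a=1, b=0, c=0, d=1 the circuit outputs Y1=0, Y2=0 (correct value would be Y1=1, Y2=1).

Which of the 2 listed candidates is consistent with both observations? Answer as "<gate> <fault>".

Evaluate each candidate on input a=1, b=0, c=0, d=1:
  M1 stuck-at-0: M0=1, M1=0 [stuck-at-0], M2=1, M3=1, M4=0 → Y1=0, Y2=0 — matches
  M0 stuck-at-0: M0=0 [stuck-at-0], M1=1, M2=1, M3=1, M4=1 → Y1=1, Y2=1 — eliminated
Only M1 stuck-at-0 reproduces the observed Y1=0, Y2=0.

M1 stuck-at-0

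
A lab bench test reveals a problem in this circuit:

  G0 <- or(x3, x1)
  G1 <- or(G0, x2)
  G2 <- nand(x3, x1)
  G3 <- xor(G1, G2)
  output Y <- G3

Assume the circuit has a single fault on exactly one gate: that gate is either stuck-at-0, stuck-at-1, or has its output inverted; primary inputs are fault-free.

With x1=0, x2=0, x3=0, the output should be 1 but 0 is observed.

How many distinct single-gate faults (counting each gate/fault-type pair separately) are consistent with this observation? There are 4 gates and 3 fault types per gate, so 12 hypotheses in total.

8

Fault-free: G0=0, G1=0, G2=1, G3=1 → 1. Observed 0.
  G0 stuck-at-0: output 1 ✗
  G0 stuck-at-1: output 0 ✓
  G0 inverted output: output 0 ✓
  G1 stuck-at-0: output 1 ✗
  G1 stuck-at-1: output 0 ✓
  G1 inverted output: output 0 ✓
  G2 stuck-at-0: output 0 ✓
  G2 stuck-at-1: output 1 ✗
  G2 inverted output: output 0 ✓
  G3 stuck-at-0: output 0 ✓
  G3 stuck-at-1: output 1 ✗
  G3 inverted output: output 0 ✓
Consistent faults: {G0 stuck-at-1, G0 inverted output, G1 stuck-at-1, G1 inverted output, G2 stuck-at-0, G2 inverted output, G3 stuck-at-0, G3 inverted output} — 8 in all.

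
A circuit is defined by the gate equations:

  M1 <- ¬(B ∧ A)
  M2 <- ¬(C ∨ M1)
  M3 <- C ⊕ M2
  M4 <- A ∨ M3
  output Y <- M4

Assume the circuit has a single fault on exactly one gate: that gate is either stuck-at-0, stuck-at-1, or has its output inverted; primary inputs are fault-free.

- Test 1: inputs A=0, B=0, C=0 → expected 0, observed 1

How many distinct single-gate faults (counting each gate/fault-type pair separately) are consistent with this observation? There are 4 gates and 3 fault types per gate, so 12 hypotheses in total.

Fault-free: M1=1, M2=0, M3=0, M4=0 → 0. Observed 1.
  M1 stuck-at-0: output 1 ✓
  M1 stuck-at-1: output 0 ✗
  M1 inverted output: output 1 ✓
  M2 stuck-at-0: output 0 ✗
  M2 stuck-at-1: output 1 ✓
  M2 inverted output: output 1 ✓
  M3 stuck-at-0: output 0 ✗
  M3 stuck-at-1: output 1 ✓
  M3 inverted output: output 1 ✓
  M4 stuck-at-0: output 0 ✗
  M4 stuck-at-1: output 1 ✓
  M4 inverted output: output 1 ✓
Consistent faults: {M1 stuck-at-0, M1 inverted output, M2 stuck-at-1, M2 inverted output, M3 stuck-at-1, M3 inverted output, M4 stuck-at-1, M4 inverted output} — 8 in all.

8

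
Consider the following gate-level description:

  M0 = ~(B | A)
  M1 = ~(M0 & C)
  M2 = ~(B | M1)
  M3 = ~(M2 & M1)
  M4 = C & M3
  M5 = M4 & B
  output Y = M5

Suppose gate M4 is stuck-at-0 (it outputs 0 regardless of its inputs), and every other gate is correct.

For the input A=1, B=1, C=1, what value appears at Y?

Propagate with M4 forced: M0=0, M1=1, M2=0, M3=1, M4=0 [stuck-at-0], M5=0.
So Y = 0. (Without the fault it would be 1.)

0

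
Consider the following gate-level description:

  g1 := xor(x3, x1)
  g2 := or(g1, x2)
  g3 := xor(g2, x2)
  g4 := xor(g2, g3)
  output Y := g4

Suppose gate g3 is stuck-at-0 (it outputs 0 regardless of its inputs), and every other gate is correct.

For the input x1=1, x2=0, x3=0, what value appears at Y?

Propagate with g3 forced: g1=1, g2=1, g3=0 [stuck-at-0], g4=1.
So Y = 1. (Without the fault it would be 0.)

1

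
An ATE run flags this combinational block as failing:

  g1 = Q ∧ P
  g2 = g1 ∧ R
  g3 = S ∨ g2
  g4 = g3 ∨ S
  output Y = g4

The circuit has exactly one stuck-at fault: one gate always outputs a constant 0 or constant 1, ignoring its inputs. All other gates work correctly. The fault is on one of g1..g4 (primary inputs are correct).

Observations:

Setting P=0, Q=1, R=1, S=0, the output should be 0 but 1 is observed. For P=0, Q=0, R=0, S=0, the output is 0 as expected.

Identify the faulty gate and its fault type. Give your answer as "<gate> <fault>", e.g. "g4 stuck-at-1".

Fault-free values for test 1 (P=0, Q=1, R=1, S=0): g1=0, g2=0, g3=0, g4=0, giving Y=0. Observed 1.
Test 1: faults giving observed 1 are {g1 stuck-at-1, g2 stuck-at-1, g3 stuck-at-1, g4 stuck-at-1}.
Test 2 (P=0, Q=0, R=0, S=0): fault-free g1=0, g2=0, g3=0, g4=0 → 0; observed 0. Eliminates g2 stuck-at-1, g3 stuck-at-1, g4 stuck-at-1.
Only g1 stuck-at-1 is consistent with every test.

g1 stuck-at-1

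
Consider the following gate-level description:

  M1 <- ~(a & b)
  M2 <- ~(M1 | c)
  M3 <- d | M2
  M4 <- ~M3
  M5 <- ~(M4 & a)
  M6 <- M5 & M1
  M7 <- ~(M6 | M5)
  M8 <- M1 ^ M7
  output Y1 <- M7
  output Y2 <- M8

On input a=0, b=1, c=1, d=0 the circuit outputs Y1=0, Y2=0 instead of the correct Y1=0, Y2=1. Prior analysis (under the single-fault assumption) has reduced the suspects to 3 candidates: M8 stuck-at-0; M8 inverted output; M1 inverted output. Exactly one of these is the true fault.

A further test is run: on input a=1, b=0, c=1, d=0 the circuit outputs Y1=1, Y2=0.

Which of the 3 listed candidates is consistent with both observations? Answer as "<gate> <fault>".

M8 stuck-at-0

Evaluate each candidate on input a=1, b=0, c=1, d=0:
  M8 stuck-at-0: M1=1, M2=0, M3=0, M4=1, M5=0, M6=0, M7=1, M8=0 [stuck-at-0] → Y1=1, Y2=0 — matches
  M8 inverted output: M1=1, M2=0, M3=0, M4=1, M5=0, M6=0, M7=1, M8=1 [inverted output] → Y1=1, Y2=1 — eliminated
  M1 inverted output: M1=0 [inverted output], M2=0, M3=0, M4=1, M5=0, M6=0, M7=1, M8=1 → Y1=1, Y2=1 — eliminated
Only M8 stuck-at-0 reproduces the observed Y1=1, Y2=0.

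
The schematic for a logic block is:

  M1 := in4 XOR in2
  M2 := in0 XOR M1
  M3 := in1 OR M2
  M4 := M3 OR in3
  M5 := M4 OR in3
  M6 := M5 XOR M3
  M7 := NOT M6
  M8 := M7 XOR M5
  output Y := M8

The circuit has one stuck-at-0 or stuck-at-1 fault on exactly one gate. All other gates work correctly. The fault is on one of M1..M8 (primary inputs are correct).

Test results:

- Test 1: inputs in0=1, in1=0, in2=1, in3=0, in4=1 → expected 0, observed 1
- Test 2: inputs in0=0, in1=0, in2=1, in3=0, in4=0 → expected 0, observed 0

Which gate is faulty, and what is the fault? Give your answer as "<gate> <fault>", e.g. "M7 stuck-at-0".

M1 stuck-at-1

Fault-free values for test 1 (in0=1, in1=0, in2=1, in3=0, in4=1): M1=0, M2=1, M3=1, M4=1, M5=1, M6=0, M7=1, M8=0, giving Y=0. Observed 1.
Test 1: faults giving observed 1 are {M1 stuck-at-1, M2 stuck-at-0, M3 stuck-at-0, M6 stuck-at-1, M7 stuck-at-0, M8 stuck-at-1}.
Test 2 (in0=0, in1=0, in2=1, in3=0, in4=0): fault-free M1=1, M2=1, M3=1, M4=1, M5=1, M6=0, M7=1, M8=0 → 0; observed 0. Eliminates M2 stuck-at-0, M3 stuck-at-0, M6 stuck-at-1, M7 stuck-at-0, M8 stuck-at-1.
Only M1 stuck-at-1 is consistent with every test.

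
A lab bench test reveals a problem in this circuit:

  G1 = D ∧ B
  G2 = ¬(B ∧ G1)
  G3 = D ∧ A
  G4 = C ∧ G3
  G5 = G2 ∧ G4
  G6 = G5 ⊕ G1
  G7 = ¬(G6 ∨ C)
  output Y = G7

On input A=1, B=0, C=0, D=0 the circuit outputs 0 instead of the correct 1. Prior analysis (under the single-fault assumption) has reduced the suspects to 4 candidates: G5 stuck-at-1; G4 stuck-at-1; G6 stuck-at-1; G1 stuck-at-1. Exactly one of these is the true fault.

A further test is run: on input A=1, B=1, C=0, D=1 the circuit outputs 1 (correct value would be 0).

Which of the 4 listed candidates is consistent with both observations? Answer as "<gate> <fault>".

Evaluate each candidate on input A=1, B=1, C=0, D=1:
  G5 stuck-at-1: G1=1, G2=0, G3=1, G4=0, G5=1 [stuck-at-1], G6=0, G7=1 → 1 — matches
  G4 stuck-at-1: G1=1, G2=0, G3=1, G4=1 [stuck-at-1], G5=0, G6=1, G7=0 → 0 — eliminated
  G6 stuck-at-1: G1=1, G2=0, G3=1, G4=0, G5=0, G6=1 [stuck-at-1], G7=0 → 0 — eliminated
  G1 stuck-at-1: G1=1 [stuck-at-1], G2=0, G3=1, G4=0, G5=0, G6=1, G7=0 → 0 — eliminated
Only G5 stuck-at-1 reproduces the observed 1.

G5 stuck-at-1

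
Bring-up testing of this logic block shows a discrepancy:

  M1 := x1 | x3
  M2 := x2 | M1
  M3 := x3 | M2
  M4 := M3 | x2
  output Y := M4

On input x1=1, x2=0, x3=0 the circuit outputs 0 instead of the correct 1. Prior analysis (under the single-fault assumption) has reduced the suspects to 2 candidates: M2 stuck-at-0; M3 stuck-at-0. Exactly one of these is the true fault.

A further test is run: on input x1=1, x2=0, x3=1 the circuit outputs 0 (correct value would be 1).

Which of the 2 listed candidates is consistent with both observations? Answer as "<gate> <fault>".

Evaluate each candidate on input x1=1, x2=0, x3=1:
  M2 stuck-at-0: M1=1, M2=0 [stuck-at-0], M3=1, M4=1 → 1 — eliminated
  M3 stuck-at-0: M1=1, M2=1, M3=0 [stuck-at-0], M4=0 → 0 — matches
Only M3 stuck-at-0 reproduces the observed 0.

M3 stuck-at-0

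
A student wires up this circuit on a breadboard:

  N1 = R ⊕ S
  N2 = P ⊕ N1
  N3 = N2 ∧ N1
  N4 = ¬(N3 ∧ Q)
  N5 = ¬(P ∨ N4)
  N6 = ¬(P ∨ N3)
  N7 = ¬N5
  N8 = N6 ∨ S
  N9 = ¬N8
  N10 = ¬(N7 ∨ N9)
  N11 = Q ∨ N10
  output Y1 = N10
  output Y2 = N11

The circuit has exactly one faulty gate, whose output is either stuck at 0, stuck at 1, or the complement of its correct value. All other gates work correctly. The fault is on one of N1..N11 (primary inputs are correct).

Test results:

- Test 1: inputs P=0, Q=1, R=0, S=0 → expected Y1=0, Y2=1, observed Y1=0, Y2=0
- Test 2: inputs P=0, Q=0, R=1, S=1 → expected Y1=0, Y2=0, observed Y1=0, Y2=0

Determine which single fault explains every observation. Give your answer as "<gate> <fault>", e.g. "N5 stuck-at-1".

Fault-free values for test 1 (P=0, Q=1, R=0, S=0): N1=0, N2=0, N3=0, N4=1, N5=0, N6=1, N7=1, N8=1, N9=0, N10=0, N11=1, giving Y1=0, Y2=1. Observed Y1=0, Y2=0.
Test 1: faults giving observed Y1=0, Y2=0 are {N11 stuck-at-0, N11 inverted output}.
Test 2 (P=0, Q=0, R=1, S=1): fault-free N1=0, N2=0, N3=0, N4=1, N5=0, N6=1, N7=1, N8=1, N9=0, N10=0, N11=0 → Y1=0, Y2=0; observed Y1=0, Y2=0. Eliminates N11 inverted output.
Only N11 stuck-at-0 is consistent with every test.

N11 stuck-at-0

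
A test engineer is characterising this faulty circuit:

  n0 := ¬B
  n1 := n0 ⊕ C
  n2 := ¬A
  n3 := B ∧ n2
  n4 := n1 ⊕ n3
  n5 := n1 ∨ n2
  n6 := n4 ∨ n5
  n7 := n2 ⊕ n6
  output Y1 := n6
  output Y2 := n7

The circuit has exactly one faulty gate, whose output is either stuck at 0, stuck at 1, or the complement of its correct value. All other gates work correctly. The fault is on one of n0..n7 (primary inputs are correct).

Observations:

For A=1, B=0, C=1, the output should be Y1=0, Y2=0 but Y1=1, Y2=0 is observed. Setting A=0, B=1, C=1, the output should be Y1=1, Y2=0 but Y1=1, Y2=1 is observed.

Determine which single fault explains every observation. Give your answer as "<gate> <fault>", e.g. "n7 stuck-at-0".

n2 inverted output

Fault-free values for test 1 (A=1, B=0, C=1): n0=1, n1=0, n2=0, n3=0, n4=0, n5=0, n6=0, n7=0, giving Y1=0, Y2=0. Observed Y1=1, Y2=0.
Test 1: faults giving observed Y1=1, Y2=0 are {n2 stuck-at-1, n2 inverted output}.
Test 2 (A=0, B=1, C=1): fault-free n0=0, n1=1, n2=1, n3=1, n4=0, n5=1, n6=1, n7=0 → Y1=1, Y2=0; observed Y1=1, Y2=1. Eliminates n2 stuck-at-1.
Only n2 inverted output is consistent with every test.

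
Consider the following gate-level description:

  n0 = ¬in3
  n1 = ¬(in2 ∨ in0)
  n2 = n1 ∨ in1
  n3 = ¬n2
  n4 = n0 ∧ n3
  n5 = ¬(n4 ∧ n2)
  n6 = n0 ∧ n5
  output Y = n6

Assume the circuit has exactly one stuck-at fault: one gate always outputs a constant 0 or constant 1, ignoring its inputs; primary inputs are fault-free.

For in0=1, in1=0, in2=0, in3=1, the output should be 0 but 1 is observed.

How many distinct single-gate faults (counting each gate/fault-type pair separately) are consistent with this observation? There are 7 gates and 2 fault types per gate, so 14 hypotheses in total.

Fault-free: n0=0, n1=0, n2=0, n3=1, n4=0, n5=1, n6=0 → 0. Observed 1.
  n0 stuck-at-0: output 0 ✗
  n0 stuck-at-1: output 1 ✓
  n1 stuck-at-0: output 0 ✗
  n1 stuck-at-1: output 0 ✗
  n2 stuck-at-0: output 0 ✗
  n2 stuck-at-1: output 0 ✗
  n3 stuck-at-0: output 0 ✗
  n3 stuck-at-1: output 0 ✗
  n4 stuck-at-0: output 0 ✗
  n4 stuck-at-1: output 0 ✗
  n5 stuck-at-0: output 0 ✗
  n5 stuck-at-1: output 0 ✗
  n6 stuck-at-0: output 0 ✗
  n6 stuck-at-1: output 1 ✓
Consistent faults: {n0 stuck-at-1, n6 stuck-at-1} — 2 in all.

2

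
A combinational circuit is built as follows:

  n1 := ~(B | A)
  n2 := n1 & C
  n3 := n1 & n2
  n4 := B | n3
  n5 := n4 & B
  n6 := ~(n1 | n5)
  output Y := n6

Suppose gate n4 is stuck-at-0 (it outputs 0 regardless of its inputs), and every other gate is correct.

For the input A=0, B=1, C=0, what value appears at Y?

1

Propagate with n4 forced: n1=0, n2=0, n3=0, n4=0 [stuck-at-0], n5=0, n6=1.
So Y = 1. (Without the fault it would be 0.)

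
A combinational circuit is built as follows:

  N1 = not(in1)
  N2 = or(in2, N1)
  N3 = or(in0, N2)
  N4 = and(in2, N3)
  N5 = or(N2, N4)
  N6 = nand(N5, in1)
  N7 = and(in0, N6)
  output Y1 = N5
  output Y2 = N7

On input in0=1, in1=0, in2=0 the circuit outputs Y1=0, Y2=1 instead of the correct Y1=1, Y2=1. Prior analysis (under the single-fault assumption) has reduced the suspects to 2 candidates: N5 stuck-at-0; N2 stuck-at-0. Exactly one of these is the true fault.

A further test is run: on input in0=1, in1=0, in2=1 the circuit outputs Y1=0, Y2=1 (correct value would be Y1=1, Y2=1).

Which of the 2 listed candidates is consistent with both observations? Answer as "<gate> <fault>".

N5 stuck-at-0

Evaluate each candidate on input in0=1, in1=0, in2=1:
  N5 stuck-at-0: N1=1, N2=1, N3=1, N4=1, N5=0 [stuck-at-0], N6=1, N7=1 → Y1=0, Y2=1 — matches
  N2 stuck-at-0: N1=1, N2=0 [stuck-at-0], N3=1, N4=1, N5=1, N6=1, N7=1 → Y1=1, Y2=1 — eliminated
Only N5 stuck-at-0 reproduces the observed Y1=0, Y2=1.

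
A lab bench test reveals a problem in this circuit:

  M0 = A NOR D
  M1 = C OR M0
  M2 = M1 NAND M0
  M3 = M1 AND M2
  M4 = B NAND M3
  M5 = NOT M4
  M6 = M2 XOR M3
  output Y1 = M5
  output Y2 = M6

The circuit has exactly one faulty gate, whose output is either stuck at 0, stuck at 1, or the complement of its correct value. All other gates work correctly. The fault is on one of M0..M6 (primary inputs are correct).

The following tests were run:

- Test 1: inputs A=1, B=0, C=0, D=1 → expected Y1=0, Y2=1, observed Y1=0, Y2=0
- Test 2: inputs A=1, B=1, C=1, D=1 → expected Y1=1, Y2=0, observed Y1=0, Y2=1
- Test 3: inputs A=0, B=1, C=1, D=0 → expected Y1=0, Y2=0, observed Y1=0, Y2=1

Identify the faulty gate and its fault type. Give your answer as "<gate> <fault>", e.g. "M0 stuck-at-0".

M1 inverted output

Fault-free values for test 1 (A=1, B=0, C=0, D=1): M0=0, M1=0, M2=1, M3=0, M4=1, M5=0, M6=1, giving Y1=0, Y2=1. Observed Y1=0, Y2=0.
Test 1: faults giving observed Y1=0, Y2=0 are {M0 stuck-at-1, M0 inverted output, M1 stuck-at-1, M1 inverted output, M2 stuck-at-0, M2 inverted output, M3 stuck-at-1, M3 inverted output, M6 stuck-at-0, M6 inverted output}.
Test 2 (A=1, B=1, C=1, D=1): fault-free M0=0, M1=1, M2=1, M3=1, M4=0, M5=1, M6=0 → Y1=1, Y2=0; observed Y1=0, Y2=1. Eliminates M0 stuck-at-1, M0 inverted output, M1 stuck-at-1, M2 stuck-at-0, M2 inverted output, M3 stuck-at-1, M6 stuck-at-0, M6 inverted output.
Test 3 (A=0, B=1, C=1, D=0): fault-free M0=1, M1=1, M2=0, M3=0, M4=1, M5=0, M6=0 → Y1=0, Y2=0; observed Y1=0, Y2=1. Eliminates M3 inverted output.
Only M1 inverted output is consistent with every test.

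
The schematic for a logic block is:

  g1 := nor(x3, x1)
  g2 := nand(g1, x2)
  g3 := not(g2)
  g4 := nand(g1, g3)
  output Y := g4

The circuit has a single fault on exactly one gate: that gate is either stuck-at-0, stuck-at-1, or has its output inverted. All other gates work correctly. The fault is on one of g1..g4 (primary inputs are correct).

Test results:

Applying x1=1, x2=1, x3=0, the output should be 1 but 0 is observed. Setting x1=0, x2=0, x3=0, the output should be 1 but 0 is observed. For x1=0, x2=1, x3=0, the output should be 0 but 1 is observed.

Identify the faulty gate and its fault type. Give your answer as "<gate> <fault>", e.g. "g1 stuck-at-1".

g4 inverted output

Fault-free values for test 1 (x1=1, x2=1, x3=0): g1=0, g2=1, g3=0, g4=1, giving Y=1. Observed 0.
Test 1: faults giving observed 0 are {g1 stuck-at-1, g1 inverted output, g4 stuck-at-0, g4 inverted output}.
Test 2 (x1=0, x2=0, x3=0): fault-free g1=1, g2=1, g3=0, g4=1 → 1; observed 0. Eliminates g1 stuck-at-1, g1 inverted output.
Test 3 (x1=0, x2=1, x3=0): fault-free g1=1, g2=0, g3=1, g4=0 → 0; observed 1. Eliminates g4 stuck-at-0.
Only g4 inverted output is consistent with every test.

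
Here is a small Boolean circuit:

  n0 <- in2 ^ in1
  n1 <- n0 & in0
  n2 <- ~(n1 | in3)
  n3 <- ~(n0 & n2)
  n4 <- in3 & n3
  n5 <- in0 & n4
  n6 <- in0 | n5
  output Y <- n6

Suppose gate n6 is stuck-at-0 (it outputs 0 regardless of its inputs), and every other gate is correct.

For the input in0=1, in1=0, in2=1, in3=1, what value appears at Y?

Propagate with n6 forced: n0=1, n1=1, n2=0, n3=1, n4=1, n5=1, n6=0 [stuck-at-0].
So Y = 0. (Without the fault it would be 1.)

0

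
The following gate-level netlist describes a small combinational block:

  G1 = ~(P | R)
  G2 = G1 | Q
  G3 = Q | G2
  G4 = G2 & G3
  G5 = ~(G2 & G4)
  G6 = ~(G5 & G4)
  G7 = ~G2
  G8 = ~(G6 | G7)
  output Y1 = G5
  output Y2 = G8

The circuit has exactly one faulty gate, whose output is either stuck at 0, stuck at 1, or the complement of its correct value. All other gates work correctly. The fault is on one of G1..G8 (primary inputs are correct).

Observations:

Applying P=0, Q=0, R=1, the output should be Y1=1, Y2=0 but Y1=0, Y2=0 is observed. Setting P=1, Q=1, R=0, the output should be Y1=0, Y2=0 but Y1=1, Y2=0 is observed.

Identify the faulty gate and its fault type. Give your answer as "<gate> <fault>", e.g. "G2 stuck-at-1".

G2 inverted output

Fault-free values for test 1 (P=0, Q=0, R=1): G1=0, G2=0, G3=0, G4=0, G5=1, G6=1, G7=1, G8=0, giving Y1=1, Y2=0. Observed Y1=0, Y2=0.
Test 1: faults giving observed Y1=0, Y2=0 are {G1 stuck-at-1, G1 inverted output, G2 stuck-at-1, G2 inverted output, G5 stuck-at-0, G5 inverted output}.
Test 2 (P=1, Q=1, R=0): fault-free G1=0, G2=1, G3=1, G4=1, G5=0, G6=1, G7=0, G8=0 → Y1=0, Y2=0; observed Y1=1, Y2=0. Eliminates G1 stuck-at-1, G1 inverted output, G2 stuck-at-1, G5 stuck-at-0, G5 inverted output.
Only G2 inverted output is consistent with every test.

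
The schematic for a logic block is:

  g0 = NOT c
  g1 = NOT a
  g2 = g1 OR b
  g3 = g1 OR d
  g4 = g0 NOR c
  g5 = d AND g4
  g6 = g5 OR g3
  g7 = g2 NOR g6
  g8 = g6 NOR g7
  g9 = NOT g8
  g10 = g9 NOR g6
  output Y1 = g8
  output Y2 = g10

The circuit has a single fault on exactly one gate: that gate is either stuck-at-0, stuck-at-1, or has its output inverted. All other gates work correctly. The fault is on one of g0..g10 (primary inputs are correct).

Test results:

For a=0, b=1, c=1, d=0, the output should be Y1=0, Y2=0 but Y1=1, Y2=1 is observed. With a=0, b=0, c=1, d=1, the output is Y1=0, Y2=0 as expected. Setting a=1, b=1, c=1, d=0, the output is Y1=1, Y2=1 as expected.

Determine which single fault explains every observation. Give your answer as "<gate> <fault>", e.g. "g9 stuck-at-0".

Fault-free values for test 1 (a=0, b=1, c=1, d=0): g0=0, g1=1, g2=1, g3=1, g4=0, g5=0, g6=1, g7=0, g8=0, g9=1, g10=0, giving Y1=0, Y2=0. Observed Y1=1, Y2=1.
Test 1: faults giving observed Y1=1, Y2=1 are {g1 stuck-at-0, g1 inverted output, g3 stuck-at-0, g3 inverted output, g6 stuck-at-0, g6 inverted output}.
Test 2 (a=0, b=0, c=1, d=1): fault-free g0=0, g1=1, g2=1, g3=1, g4=0, g5=0, g6=1, g7=0, g8=0, g9=1, g10=0 → Y1=0, Y2=0; observed Y1=0, Y2=0. Eliminates g3 stuck-at-0, g3 inverted output, g6 stuck-at-0, g6 inverted output.
Test 3 (a=1, b=1, c=1, d=0): fault-free g0=0, g1=0, g2=1, g3=0, g4=0, g5=0, g6=0, g7=0, g8=1, g9=0, g10=1 → Y1=1, Y2=1; observed Y1=1, Y2=1. Eliminates g1 inverted output.
Only g1 stuck-at-0 is consistent with every test.

g1 stuck-at-0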